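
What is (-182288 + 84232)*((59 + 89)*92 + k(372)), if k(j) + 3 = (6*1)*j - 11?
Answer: -1552618704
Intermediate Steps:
k(j) = -14 + 6*j (k(j) = -3 + ((6*1)*j - 11) = -3 + (6*j - 11) = -3 + (-11 + 6*j) = -14 + 6*j)
(-182288 + 84232)*((59 + 89)*92 + k(372)) = (-182288 + 84232)*((59 + 89)*92 + (-14 + 6*372)) = -98056*(148*92 + (-14 + 2232)) = -98056*(13616 + 2218) = -98056*15834 = -1552618704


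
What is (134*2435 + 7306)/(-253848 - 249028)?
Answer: -83399/125719 ≈ -0.66338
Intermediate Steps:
(134*2435 + 7306)/(-253848 - 249028) = (326290 + 7306)/(-502876) = 333596*(-1/502876) = -83399/125719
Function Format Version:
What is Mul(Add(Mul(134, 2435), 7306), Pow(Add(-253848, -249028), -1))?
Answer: Rational(-83399, 125719) ≈ -0.66338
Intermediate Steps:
Mul(Add(Mul(134, 2435), 7306), Pow(Add(-253848, -249028), -1)) = Mul(Add(326290, 7306), Pow(-502876, -1)) = Mul(333596, Rational(-1, 502876)) = Rational(-83399, 125719)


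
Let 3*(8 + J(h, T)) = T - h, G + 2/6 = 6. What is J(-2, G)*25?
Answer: -1225/9 ≈ -136.11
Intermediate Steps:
G = 17/3 (G = -⅓ + 6 = 17/3 ≈ 5.6667)
J(h, T) = -8 - h/3 + T/3 (J(h, T) = -8 + (T - h)/3 = -8 + (-h/3 + T/3) = -8 - h/3 + T/3)
J(-2, G)*25 = (-8 - ⅓*(-2) + (⅓)*(17/3))*25 = (-8 + ⅔ + 17/9)*25 = -49/9*25 = -1225/9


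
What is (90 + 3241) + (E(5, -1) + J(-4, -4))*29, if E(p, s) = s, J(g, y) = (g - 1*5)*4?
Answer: 2258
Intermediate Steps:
J(g, y) = -20 + 4*g (J(g, y) = (g - 5)*4 = (-5 + g)*4 = -20 + 4*g)
(90 + 3241) + (E(5, -1) + J(-4, -4))*29 = (90 + 3241) + (-1 + (-20 + 4*(-4)))*29 = 3331 + (-1 + (-20 - 16))*29 = 3331 + (-1 - 36)*29 = 3331 - 37*29 = 3331 - 1073 = 2258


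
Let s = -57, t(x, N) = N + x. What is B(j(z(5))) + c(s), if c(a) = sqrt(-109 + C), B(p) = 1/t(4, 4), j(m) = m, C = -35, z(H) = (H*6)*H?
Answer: 1/8 + 12*I ≈ 0.125 + 12.0*I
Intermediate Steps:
z(H) = 6*H**2 (z(H) = (6*H)*H = 6*H**2)
B(p) = 1/8 (B(p) = 1/(4 + 4) = 1/8)
c(a) = 12*I (c(a) = sqrt(-109 - 35) = sqrt(-144) = 12*I)
B(j(z(5))) + c(s) = 1/8 + 12*I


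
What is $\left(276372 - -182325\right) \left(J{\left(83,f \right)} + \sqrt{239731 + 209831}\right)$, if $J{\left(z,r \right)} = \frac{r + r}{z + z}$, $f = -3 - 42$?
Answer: $- \frac{20641365}{83} + 458697 \sqrt{449562} \approx 3.073 \cdot 10^{8}$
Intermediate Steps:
$f = -45$ ($f = -3 - 42 = -45$)
$J{\left(z,r \right)} = \frac{r}{z}$ ($J{\left(z,r \right)} = \frac{2 r}{2 z} = 2 r \frac{1}{2 z} = \frac{r}{z}$)
$\left(276372 - -182325\right) \left(J{\left(83,f \right)} + \sqrt{239731 + 209831}\right) = \left(276372 - -182325\right) \left(- \frac{45}{83} + \sqrt{239731 + 209831}\right) = \left(276372 + 182325\right) \left(\left(-45\right) \frac{1}{83} + \sqrt{449562}\right) = 458697 \left(- \frac{45}{83} + \sqrt{449562}\right) = - \frac{20641365}{83} + 458697 \sqrt{449562}$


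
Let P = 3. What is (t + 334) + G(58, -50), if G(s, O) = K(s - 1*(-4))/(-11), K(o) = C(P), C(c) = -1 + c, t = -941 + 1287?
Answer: 7478/11 ≈ 679.82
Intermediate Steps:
t = 346
K(o) = 2 (K(o) = -1 + 3 = 2)
G(s, O) = -2/11 (G(s, O) = 2/(-11) = 2*(-1/11) = -2/11)
(t + 334) + G(58, -50) = (346 + 334) - 2/11 = 680 - 2/11 = 7478/11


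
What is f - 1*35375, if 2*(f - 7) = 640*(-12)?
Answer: -39208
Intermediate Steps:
f = -3833 (f = 7 + (640*(-12))/2 = 7 + (½)*(-7680) = 7 - 3840 = -3833)
f - 1*35375 = -3833 - 1*35375 = -3833 - 35375 = -39208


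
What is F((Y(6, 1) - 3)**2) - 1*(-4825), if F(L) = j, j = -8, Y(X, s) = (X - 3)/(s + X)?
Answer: 4817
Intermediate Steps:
Y(X, s) = (-3 + X)/(X + s)
F(L) = -8
F((Y(6, 1) - 3)**2) - 1*(-4825) = -8 - 1*(-4825) = -8 + 4825 = 4817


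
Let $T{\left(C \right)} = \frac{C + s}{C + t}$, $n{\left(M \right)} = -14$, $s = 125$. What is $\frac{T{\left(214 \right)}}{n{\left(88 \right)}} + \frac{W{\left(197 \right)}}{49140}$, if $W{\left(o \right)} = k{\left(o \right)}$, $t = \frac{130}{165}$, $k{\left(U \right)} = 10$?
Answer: $- \frac{3919549}{34830432} \approx -0.11253$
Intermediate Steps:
$t = \frac{26}{33}$ ($t = 130 \cdot \frac{1}{165} = \frac{26}{33} \approx 0.78788$)
$W{\left(o \right)} = 10$
$T{\left(C \right)} = \frac{125 + C}{\frac{26}{33} + C}$ ($T{\left(C \right)} = \frac{C + 125}{C + \frac{26}{33}} = \frac{125 + C}{\frac{26}{33} + C}$)
$\frac{T{\left(214 \right)}}{n{\left(88 \right)}} + \frac{W{\left(197 \right)}}{49140} = \frac{33 \frac{1}{26 + 33 \cdot 214} \left(125 + 214\right)}{-14} + \frac{10}{49140} = 33 \frac{1}{26 + 7062} \cdot 339 \left(- \frac{1}{14}\right) + 10 \cdot \frac{1}{49140} = 33 \cdot \frac{1}{7088} \cdot 339 \left(- \frac{1}{14}\right) + \frac{1}{4914} = \frac{11187}{7088} \left(- \frac{1}{14}\right) + \frac{1}{4914} = - \frac{11187}{99232} + \frac{1}{4914} = - \frac{3919549}{34830432}$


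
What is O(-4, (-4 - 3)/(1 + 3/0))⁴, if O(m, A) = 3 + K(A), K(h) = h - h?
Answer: 81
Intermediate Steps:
K(h) = 0
O(m, A) = 3 (O(m, A) = 3 + 0 = 3)
O(-4, (-4 - 3)/(1 + 3/0))⁴ = 3⁴ = 81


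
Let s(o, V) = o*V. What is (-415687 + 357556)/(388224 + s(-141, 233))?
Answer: -19377/118457 ≈ -0.16358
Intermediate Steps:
s(o, V) = V*o
(-415687 + 357556)/(388224 + s(-141, 233)) = (-415687 + 357556)/(388224 + 233*(-141)) = -58131/(388224 - 32853) = -58131/355371 = -58131*1/355371 = -19377/118457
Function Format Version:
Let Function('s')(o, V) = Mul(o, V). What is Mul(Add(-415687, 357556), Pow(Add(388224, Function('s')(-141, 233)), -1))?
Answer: Rational(-19377, 118457) ≈ -0.16358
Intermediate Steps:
Function('s')(o, V) = Mul(V, o)
Mul(Add(-415687, 357556), Pow(Add(388224, Function('s')(-141, 233)), -1)) = Mul(Add(-415687, 357556), Pow(Add(388224, Mul(233, -141)), -1)) = Mul(-58131, Pow(Add(388224, -32853), -1)) = Mul(-58131, Pow(355371, -1)) = Mul(-58131, Rational(1, 355371)) = Rational(-19377, 118457)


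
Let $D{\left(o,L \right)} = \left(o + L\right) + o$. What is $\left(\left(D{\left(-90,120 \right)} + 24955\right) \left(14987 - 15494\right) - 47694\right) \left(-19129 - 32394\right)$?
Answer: $652768536057$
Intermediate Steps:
$D{\left(o,L \right)} = L + 2 o$ ($D{\left(o,L \right)} = \left(L + o\right) + o = L + 2 o$)
$\left(\left(D{\left(-90,120 \right)} + 24955\right) \left(14987 - 15494\right) - 47694\right) \left(-19129 - 32394\right) = \left(\left(\left(120 + 2 \left(-90\right)\right) + 24955\right) \left(14987 - 15494\right) - 47694\right) \left(-19129 - 32394\right) = \left(\left(\left(120 - 180\right) + 24955\right) \left(-507\right) - 47694\right) \left(-51523\right) = \left(\left(-60 + 24955\right) \left(-507\right) - 47694\right) \left(-51523\right) = \left(24895 \left(-507\right) - 47694\right) \left(-51523\right) = \left(-12621765 - 47694\right) \left(-51523\right) = \left(-12669459\right) \left(-51523\right) = 652768536057$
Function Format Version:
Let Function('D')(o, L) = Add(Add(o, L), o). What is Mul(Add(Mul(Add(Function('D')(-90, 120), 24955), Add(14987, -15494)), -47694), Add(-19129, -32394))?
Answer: 652768536057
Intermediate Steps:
Function('D')(o, L) = Add(L, Mul(2, o)) (Function('D')(o, L) = Add(Add(L, o), o) = Add(L, Mul(2, o)))
Mul(Add(Mul(Add(Function('D')(-90, 120), 24955), Add(14987, -15494)), -47694), Add(-19129, -32394)) = Mul(Add(Mul(Add(Add(120, Mul(2, -90)), 24955), Add(14987, -15494)), -47694), Add(-19129, -32394)) = Mul(Add(Mul(Add(Add(120, -180), 24955), -507), -47694), -51523) = Mul(Add(Mul(Add(-60, 24955), -507), -47694), -51523) = Mul(Add(Mul(24895, -507), -47694), -51523) = Mul(Add(-12621765, -47694), -51523) = Mul(-12669459, -51523) = 652768536057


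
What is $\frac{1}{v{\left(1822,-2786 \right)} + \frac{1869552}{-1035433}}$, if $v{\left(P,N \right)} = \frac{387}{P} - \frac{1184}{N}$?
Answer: $- \frac{375425226274}{438567639971} \approx -0.85603$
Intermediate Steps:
$v{\left(P,N \right)} = - \frac{1184}{N} + \frac{387}{P}$
$\frac{1}{v{\left(1822,-2786 \right)} + \frac{1869552}{-1035433}} = \frac{1}{\left(- \frac{1184}{-2786} + \frac{387}{1822}\right) + \frac{1869552}{-1035433}} = \frac{1}{\left(\left(-1184\right) \left(- \frac{1}{2786}\right) + 387 \cdot \frac{1}{1822}\right) + 1869552 \left(- \frac{1}{1035433}\right)} = \frac{1}{\left(\frac{592}{1393} + \frac{387}{1822}\right) - \frac{1869552}{1035433}} = \frac{1}{\frac{1617715}{2538046} - \frac{1869552}{1035433}} = \frac{1}{- \frac{438567639971}{375425226274}} = - \frac{375425226274}{438567639971}$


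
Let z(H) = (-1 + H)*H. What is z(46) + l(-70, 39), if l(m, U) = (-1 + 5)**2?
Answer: 2086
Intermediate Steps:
l(m, U) = 16 (l(m, U) = 4**2 = 16)
z(H) = H*(-1 + H)
z(46) + l(-70, 39) = 46*(-1 + 46) + 16 = 46*45 + 16 = 2070 + 16 = 2086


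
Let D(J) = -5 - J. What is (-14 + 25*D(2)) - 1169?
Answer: -1358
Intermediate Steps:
(-14 + 25*D(2)) - 1169 = (-14 + 25*(-5 - 1*2)) - 1169 = (-14 + 25*(-5 - 2)) - 1169 = (-14 + 25*(-7)) - 1169 = (-14 - 175) - 1169 = -189 - 1169 = -1358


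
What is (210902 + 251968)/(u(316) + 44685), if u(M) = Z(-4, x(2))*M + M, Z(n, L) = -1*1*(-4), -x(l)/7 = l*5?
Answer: 92574/9253 ≈ 10.005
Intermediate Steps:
x(l) = -35*l (x(l) = -7*l*5 = -35*l)
Z(n, L) = 4 (Z(n, L) = -1*(-4) = 4)
u(M) = 5*M (u(M) = 4*M + M = 5*M)
(210902 + 251968)/(u(316) + 44685) = (210902 + 251968)/(5*316 + 44685) = 462870/(1580 + 44685) = 462870/46265 = 462870*(1/46265) = 92574/9253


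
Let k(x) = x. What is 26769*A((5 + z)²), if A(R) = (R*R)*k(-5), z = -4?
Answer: -133845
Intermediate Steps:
A(R) = -5*R² (A(R) = (R*R)*(-5) = R²*(-5) = -5*R²)
26769*A((5 + z)²) = 26769*(-5*(5 - 4)⁴) = 26769*(-5*(1²)²) = 26769*(-5*1²) = 26769*(-5*1) = 26769*(-5) = -133845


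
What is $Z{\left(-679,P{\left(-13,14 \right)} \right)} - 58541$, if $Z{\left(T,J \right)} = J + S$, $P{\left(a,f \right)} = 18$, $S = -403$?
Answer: $-58926$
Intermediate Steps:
$Z{\left(T,J \right)} = -403 + J$ ($Z{\left(T,J \right)} = J - 403 = -403 + J$)
$Z{\left(-679,P{\left(-13,14 \right)} \right)} - 58541 = \left(-403 + 18\right) - 58541 = -385 - 58541 = -58926$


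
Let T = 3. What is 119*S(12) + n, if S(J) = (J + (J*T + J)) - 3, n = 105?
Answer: 6888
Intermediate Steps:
S(J) = -3 + 5*J (S(J) = (J + (J*3 + J)) - 3 = (J + (3*J + J)) - 3 = (J + 4*J) - 3 = 5*J - 3 = -3 + 5*J)
119*S(12) + n = 119*(-3 + 5*12) + 105 = 119*(-3 + 60) + 105 = 119*57 + 105 = 6783 + 105 = 6888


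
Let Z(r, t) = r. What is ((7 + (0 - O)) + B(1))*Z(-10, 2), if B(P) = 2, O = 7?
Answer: -20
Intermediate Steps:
((7 + (0 - O)) + B(1))*Z(-10, 2) = ((7 + (0 - 1*7)) + 2)*(-10) = ((7 + (0 - 7)) + 2)*(-10) = ((7 - 7) + 2)*(-10) = (0 + 2)*(-10) = 2*(-10) = -20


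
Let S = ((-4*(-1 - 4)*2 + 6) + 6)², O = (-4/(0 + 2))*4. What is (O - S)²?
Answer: 7354944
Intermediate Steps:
O = -8 (O = (-4/2)*4 = ((½)*(-4))*4 = -2*4 = -8)
S = 2704 (S = ((-(-20)*2 + 6) + 6)² = ((-4*(-10) + 6) + 6)² = ((40 + 6) + 6)² = (46 + 6)² = 52² = 2704)
(O - S)² = (-8 - 1*2704)² = (-8 - 2704)² = (-2712)² = 7354944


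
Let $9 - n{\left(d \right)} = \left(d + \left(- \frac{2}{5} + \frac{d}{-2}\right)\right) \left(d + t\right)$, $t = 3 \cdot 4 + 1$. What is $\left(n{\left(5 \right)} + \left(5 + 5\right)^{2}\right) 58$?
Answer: $\frac{20648}{5} \approx 4129.6$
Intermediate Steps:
$t = 13$ ($t = 12 + 1 = 13$)
$n{\left(d \right)} = 9 - \left(13 + d\right) \left(- \frac{2}{5} + \frac{d}{2}\right)$ ($n{\left(d \right)} = 9 - \left(d + \left(- \frac{2}{5} + \frac{d}{-2}\right)\right) \left(d + 13\right) = 9 - \left(d + \left(\left(-2\right) \frac{1}{5} + d \left(- \frac{1}{2}\right)\right)\right) \left(13 + d\right) = 9 - \left(d - \left(\frac{2}{5} + \frac{d}{2}\right)\right) \left(13 + d\right) = 9 - \left(- \frac{2}{5} + \frac{d}{2}\right) \left(13 + d\right) = 9 - \left(13 + d\right) \left(- \frac{2}{5} + \frac{d}{2}\right)$)
$\left(n{\left(5 \right)} + \left(5 + 5\right)^{2}\right) 58 = \left(\left(\frac{71}{5} - \frac{61}{2} - \frac{5^{2}}{2}\right) + \left(5 + 5\right)^{2}\right) 58 = \left(\left(\frac{71}{5} - \frac{61}{2} - \frac{25}{2}\right) + 10^{2}\right) 58 = \left(\left(\frac{71}{5} - \frac{61}{2} - \frac{25}{2}\right) + 100\right) 58 = \left(- \frac{144}{5} + 100\right) 58 = \frac{356}{5} \cdot 58 = \frac{20648}{5}$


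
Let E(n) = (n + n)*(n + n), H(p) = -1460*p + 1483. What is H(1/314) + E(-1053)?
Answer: 696564153/157 ≈ 4.4367e+6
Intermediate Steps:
H(p) = 1483 - 1460*p
E(n) = 4*n**2 (E(n) = (2*n)*(2*n) = 4*n**2)
H(1/314) + E(-1053) = (1483 - 1460/314) + 4*(-1053)**2 = (1483 - 1460*1/314) + 4*1108809 = (1483 - 730/157) + 4435236 = 232101/157 + 4435236 = 696564153/157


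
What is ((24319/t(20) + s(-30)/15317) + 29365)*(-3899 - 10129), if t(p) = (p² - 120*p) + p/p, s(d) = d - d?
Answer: -823111360848/1999 ≈ -4.1176e+8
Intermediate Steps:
s(d) = 0
t(p) = 1 + p² - 120*p (t(p) = (p² - 120*p) + 1 = 1 + p² - 120*p)
((24319/t(20) + s(-30)/15317) + 29365)*(-3899 - 10129) = ((24319/(1 + 20² - 120*20) + 0/15317) + 29365)*(-3899 - 10129) = ((24319/(1 + 400 - 2400) + 0*(1/15317)) + 29365)*(-14028) = ((24319/(-1999) + 0) + 29365)*(-14028) = ((24319*(-1/1999) + 0) + 29365)*(-14028) = ((-24319/1999 + 0) + 29365)*(-14028) = (-24319/1999 + 29365)*(-14028) = (58676316/1999)*(-14028) = -823111360848/1999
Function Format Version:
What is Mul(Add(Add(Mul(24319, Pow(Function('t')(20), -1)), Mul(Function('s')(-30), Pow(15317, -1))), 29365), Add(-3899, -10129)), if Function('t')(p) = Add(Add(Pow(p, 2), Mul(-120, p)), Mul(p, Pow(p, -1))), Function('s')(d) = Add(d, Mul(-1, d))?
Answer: Rational(-823111360848, 1999) ≈ -4.1176e+8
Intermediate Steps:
Function('s')(d) = 0
Function('t')(p) = Add(1, Pow(p, 2), Mul(-120, p)) (Function('t')(p) = Add(Add(Pow(p, 2), Mul(-120, p)), 1) = Add(1, Pow(p, 2), Mul(-120, p)))
Mul(Add(Add(Mul(24319, Pow(Function('t')(20), -1)), Mul(Function('s')(-30), Pow(15317, -1))), 29365), Add(-3899, -10129)) = Mul(Add(Add(Mul(24319, Pow(Add(1, Pow(20, 2), Mul(-120, 20)), -1)), Mul(0, Pow(15317, -1))), 29365), Add(-3899, -10129)) = Mul(Add(Add(Mul(24319, Pow(Add(1, 400, -2400), -1)), Mul(0, Rational(1, 15317))), 29365), -14028) = Mul(Add(Add(Mul(24319, Pow(-1999, -1)), 0), 29365), -14028) = Mul(Add(Add(Mul(24319, Rational(-1, 1999)), 0), 29365), -14028) = Mul(Add(Add(Rational(-24319, 1999), 0), 29365), -14028) = Mul(Add(Rational(-24319, 1999), 29365), -14028) = Mul(Rational(58676316, 1999), -14028) = Rational(-823111360848, 1999)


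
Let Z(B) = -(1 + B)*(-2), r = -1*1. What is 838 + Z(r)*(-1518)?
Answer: 838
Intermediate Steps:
r = -1
Z(B) = 2 + 2*B (Z(B) = -(-2 - 2*B) = 2 + 2*B)
838 + Z(r)*(-1518) = 838 + (2 + 2*(-1))*(-1518) = 838 + (2 - 2)*(-1518) = 838 + 0*(-1518) = 838 + 0 = 838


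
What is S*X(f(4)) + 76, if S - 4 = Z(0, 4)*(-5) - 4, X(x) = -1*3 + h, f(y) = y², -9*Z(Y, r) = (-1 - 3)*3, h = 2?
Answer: 248/3 ≈ 82.667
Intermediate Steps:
Z(Y, r) = 4/3 (Z(Y, r) = -(-1 - 3)*3/9 = -(-4)*3/9 = -⅑*(-12) = 4/3)
X(x) = -1 (X(x) = -1*3 + 2 = -3 + 2 = -1)
S = -20/3 (S = 4 + ((4/3)*(-5) - 4) = 4 + (-20/3 - 4) = 4 - 32/3 = -20/3 ≈ -6.6667)
S*X(f(4)) + 76 = -20/3*(-1) + 76 = 20/3 + 76 = 248/3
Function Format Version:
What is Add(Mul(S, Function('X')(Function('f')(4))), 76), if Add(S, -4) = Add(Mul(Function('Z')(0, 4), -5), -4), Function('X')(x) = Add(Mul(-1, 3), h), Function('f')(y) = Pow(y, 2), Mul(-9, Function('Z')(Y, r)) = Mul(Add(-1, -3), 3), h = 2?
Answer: Rational(248, 3) ≈ 82.667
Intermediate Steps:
Function('Z')(Y, r) = Rational(4, 3) (Function('Z')(Y, r) = Mul(Rational(-1, 9), Mul(Add(-1, -3), 3)) = Mul(Rational(-1, 9), Mul(-4, 3)) = Mul(Rational(-1, 9), -12) = Rational(4, 3))
Function('X')(x) = -1 (Function('X')(x) = Add(Mul(-1, 3), 2) = Add(-3, 2) = -1)
S = Rational(-20, 3) (S = Add(4, Add(Mul(Rational(4, 3), -5), -4)) = Add(4, Add(Rational(-20, 3), -4)) = Add(4, Rational(-32, 3)) = Rational(-20, 3) ≈ -6.6667)
Add(Mul(S, Function('X')(Function('f')(4))), 76) = Add(Mul(Rational(-20, 3), -1), 76) = Add(Rational(20, 3), 76) = Rational(248, 3)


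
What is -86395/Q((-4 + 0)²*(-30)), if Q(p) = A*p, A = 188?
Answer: 17279/18048 ≈ 0.95739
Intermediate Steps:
Q(p) = 188*p
-86395/Q((-4 + 0)²*(-30)) = -86395*(-1/(5640*(-4 + 0)²)) = -86395/(188*((-4)²*(-30))) = -86395/(188*(16*(-30))) = -86395/(188*(-480)) = -86395/(-90240) = -86395*(-1/90240) = 17279/18048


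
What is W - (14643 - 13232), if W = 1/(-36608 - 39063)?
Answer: -106771782/75671 ≈ -1411.0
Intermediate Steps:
W = -1/75671 (W = 1/(-75671) = -1/75671 ≈ -1.3215e-5)
W - (14643 - 13232) = -1/75671 - (14643 - 13232) = -1/75671 - 1*1411 = -1/75671 - 1411 = -106771782/75671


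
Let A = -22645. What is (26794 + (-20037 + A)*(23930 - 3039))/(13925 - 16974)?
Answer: 891642868/3049 ≈ 2.9244e+5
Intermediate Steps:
(26794 + (-20037 + A)*(23930 - 3039))/(13925 - 16974) = (26794 + (-20037 - 22645)*(23930 - 3039))/(13925 - 16974) = (26794 - 42682*20891)/(-3049) = (26794 - 891669662)*(-1/3049) = -891642868*(-1/3049) = 891642868/3049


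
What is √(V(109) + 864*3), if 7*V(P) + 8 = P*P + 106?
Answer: 3*√23429/7 ≈ 65.599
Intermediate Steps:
V(P) = 14 + P²/7 (V(P) = -8/7 + (P*P + 106)/7 = -8/7 + (P² + 106)/7 = -8/7 + (106 + P²)/7 = -8/7 + (106/7 + P²/7) = 14 + P²/7)
√(V(109) + 864*3) = √((14 + (⅐)*109²) + 864*3) = √((14 + (⅐)*11881) + 2592) = √((14 + 11881/7) + 2592) = √(11979/7 + 2592) = √(30123/7) = 3*√23429/7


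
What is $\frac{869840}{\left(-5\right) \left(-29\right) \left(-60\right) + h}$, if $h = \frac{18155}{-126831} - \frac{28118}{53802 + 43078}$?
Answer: $- \frac{5344030475817600}{53452797213229} \approx -99.977$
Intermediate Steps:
$h = - \frac{2662545229}{6143693640}$ ($h = 18155 \left(- \frac{1}{126831}\right) - \frac{28118}{96880} = - \frac{18155}{126831} - \frac{14059}{48440} = - \frac{2662545229}{6143693640} \approx -0.43338$)
$\frac{869840}{\left(-5\right) \left(-29\right) \left(-60\right) + h} = \frac{869840}{\left(-5\right) \left(-29\right) \left(-60\right) - \frac{2662545229}{6143693640}} = \frac{869840}{145 \left(-60\right) - \frac{2662545229}{6143693640}} = \frac{869840}{-8700 - \frac{2662545229}{6143693640}} = \frac{869840}{- \frac{53452797213229}{6143693640}} = 869840 \left(- \frac{6143693640}{53452797213229}\right) = - \frac{5344030475817600}{53452797213229}$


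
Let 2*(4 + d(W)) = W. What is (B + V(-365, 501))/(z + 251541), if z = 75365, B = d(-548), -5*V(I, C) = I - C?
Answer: -262/817265 ≈ -0.00032058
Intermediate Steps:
V(I, C) = -I/5 + C/5 (V(I, C) = -(I - C)/5 = -I/5 + C/5)
d(W) = -4 + W/2
B = -278 (B = -4 + (½)*(-548) = -4 - 274 = -278)
(B + V(-365, 501))/(z + 251541) = (-278 + (-⅕*(-365) + (⅕)*501))/(75365 + 251541) = (-278 + (73 + 501/5))/326906 = (-278 + 866/5)*(1/326906) = -524/5*1/326906 = -262/817265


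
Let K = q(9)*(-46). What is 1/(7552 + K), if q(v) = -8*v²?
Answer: 1/37360 ≈ 2.6767e-5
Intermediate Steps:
K = 29808 (K = -8*9²*(-46) = -8*81*(-46) = -648*(-46) = 29808)
1/(7552 + K) = 1/(7552 + 29808) = 1/37360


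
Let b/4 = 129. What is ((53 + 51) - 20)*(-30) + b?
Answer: -2004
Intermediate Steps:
b = 516 (b = 4*129 = 516)
((53 + 51) - 20)*(-30) + b = ((53 + 51) - 20)*(-30) + 516 = (104 - 20)*(-30) + 516 = 84*(-30) + 516 = -2520 + 516 = -2004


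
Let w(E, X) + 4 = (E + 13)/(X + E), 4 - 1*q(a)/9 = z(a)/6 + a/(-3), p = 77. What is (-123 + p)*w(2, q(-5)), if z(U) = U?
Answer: 9844/61 ≈ 161.38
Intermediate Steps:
q(a) = 36 + 3*a/2 (q(a) = 36 - 9*(a/6 + a/(-3)) = 36 - 9*(a*(⅙) + a*(-⅓)) = 36 - 9*(a/6 - a/3) = 36 - (-3)*a/2 = 36 + 3*a/2)
w(E, X) = -4 + (13 + E)/(E + X) (w(E, X) = -4 + (E + 13)/(X + E) = -4 + (13 + E)/(E + X))
(-123 + p)*w(2, q(-5)) = (-123 + 77)*((13 - 4*(36 + (3/2)*(-5)) - 3*2)/(2 + (36 + (3/2)*(-5)))) = -46*(13 - 4*(36 - 15/2) - 6)/(2 + (36 - 15/2)) = -46*(13 - 4*57/2 - 6)/(2 + 57/2) = -46*(13 - 114 - 6)/61/2 = -92*(-107)/61 = -46*(-214/61) = 9844/61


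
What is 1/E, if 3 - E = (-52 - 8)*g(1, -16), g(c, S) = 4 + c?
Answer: 1/303 ≈ 0.0033003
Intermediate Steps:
E = 303 (E = 3 - (-52 - 8)*(4 + 1) = 3 - (-60)*5 = 3 - 1*(-300) = 3 + 300 = 303)
1/E = 1/303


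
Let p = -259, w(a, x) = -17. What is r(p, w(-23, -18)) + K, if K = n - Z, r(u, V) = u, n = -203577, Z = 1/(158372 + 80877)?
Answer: -48767559165/239249 ≈ -2.0384e+5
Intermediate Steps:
Z = 1/239249 ≈ 4.1797e-6
K = -48705593674/239249 (K = -203577 - 1*1/239249 = -203577 - 1/239249 = -48705593674/239249 ≈ -2.0358e+5)
r(p, w(-23, -18)) + K = -259 - 48705593674/239249 = -48767559165/239249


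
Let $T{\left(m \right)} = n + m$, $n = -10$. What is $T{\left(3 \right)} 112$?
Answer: $-784$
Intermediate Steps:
$T{\left(m \right)} = -10 + m$
$T{\left(3 \right)} 112 = \left(-10 + 3\right) 112 = \left(-7\right) 112 = -784$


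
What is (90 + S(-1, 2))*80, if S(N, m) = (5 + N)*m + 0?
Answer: 7840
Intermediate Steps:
S(N, m) = m*(5 + N) (S(N, m) = m*(5 + N) + 0 = m*(5 + N))
(90 + S(-1, 2))*80 = (90 + 2*(5 - 1))*80 = (90 + 2*4)*80 = (90 + 8)*80 = 98*80 = 7840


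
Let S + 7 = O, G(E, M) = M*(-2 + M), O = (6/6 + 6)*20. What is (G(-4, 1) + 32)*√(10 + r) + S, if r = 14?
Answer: 133 + 62*√6 ≈ 284.87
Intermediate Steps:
O = 140 (O = (6*(⅙) + 6)*20 = (1 + 6)*20 = 7*20 = 140)
S = 133 (S = -7 + 140 = 133)
(G(-4, 1) + 32)*√(10 + r) + S = (1*(-2 + 1) + 32)*√(10 + 14) + 133 = (1*(-1) + 32)*√24 + 133 = (-1 + 32)*(2*√6) + 133 = 31*(2*√6) + 133 = 62*√6 + 133 = 133 + 62*√6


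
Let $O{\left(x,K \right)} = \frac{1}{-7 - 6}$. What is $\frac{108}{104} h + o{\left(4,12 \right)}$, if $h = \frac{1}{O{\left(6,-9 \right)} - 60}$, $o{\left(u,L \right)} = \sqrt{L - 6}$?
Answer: $- \frac{27}{1562} + \sqrt{6} \approx 2.4322$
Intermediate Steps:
$O{\left(x,K \right)} = - \frac{1}{13}$ ($O{\left(x,K \right)} = \frac{1}{-13} = - \frac{1}{13}$)
$o{\left(u,L \right)} = \sqrt{-6 + L}$
$h = - \frac{13}{781}$ ($h = \frac{1}{- \frac{1}{13} - 60} = \frac{1}{- \frac{781}{13}} = - \frac{13}{781} \approx -0.016645$)
$\frac{108}{104} h + o{\left(4,12 \right)} = \frac{108}{104} \left(- \frac{13}{781}\right) + \sqrt{-6 + 12} = 108 \cdot \frac{1}{104} \left(- \frac{13}{781}\right) + \sqrt{6} = \frac{27}{26} \left(- \frac{13}{781}\right) + \sqrt{6} = - \frac{27}{1562} + \sqrt{6}$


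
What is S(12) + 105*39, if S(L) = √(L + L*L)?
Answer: 4095 + 2*√39 ≈ 4107.5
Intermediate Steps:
S(L) = √(L + L²)
S(12) + 105*39 = √(12*(1 + 12)) + 105*39 = √(12*13) + 4095 = √156 + 4095 = 2*√39 + 4095 = 4095 + 2*√39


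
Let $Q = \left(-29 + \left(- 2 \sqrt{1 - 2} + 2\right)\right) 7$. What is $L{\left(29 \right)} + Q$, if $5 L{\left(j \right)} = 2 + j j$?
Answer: $- \frac{102}{5} - 14 i \approx -20.4 - 14.0 i$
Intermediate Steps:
$L{\left(j \right)} = \frac{2}{5} + \frac{j^{2}}{5}$ ($L{\left(j \right)} = \frac{2 + j j}{5} = \frac{2 + j^{2}}{5} = \frac{2}{5} + \frac{j^{2}}{5}$)
$Q = -189 - 14 i$ ($Q = \left(-29 + \left(- 2 \sqrt{-1} + 2\right)\right) 7 = \left(-29 + \left(- 2 i + 2\right)\right) 7 = \left(-29 + \left(2 - 2 i\right)\right) 7 = \left(-27 - 2 i\right) 7 = -189 - 14 i \approx -189.0 - 14.0 i$)
$L{\left(29 \right)} + Q = \left(\frac{2}{5} + \frac{29^{2}}{5}\right) - \left(189 + 14 i\right) = \left(\frac{2}{5} + \frac{1}{5} \cdot 841\right) - \left(189 + 14 i\right) = \left(\frac{2}{5} + \frac{841}{5}\right) - \left(189 + 14 i\right) = \frac{843}{5} - \left(189 + 14 i\right) = - \frac{102}{5} - 14 i$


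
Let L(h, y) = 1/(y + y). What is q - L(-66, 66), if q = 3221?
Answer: 425171/132 ≈ 3221.0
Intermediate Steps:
L(h, y) = 1/(2*y)
q - L(-66, 66) = 3221 - 1/(2*66) = 3221 - 1*1/132 = 3221 - 1/132 = 425171/132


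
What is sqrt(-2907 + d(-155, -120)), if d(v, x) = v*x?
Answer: sqrt(15693) ≈ 125.27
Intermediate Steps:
sqrt(-2907 + d(-155, -120)) = sqrt(-2907 - 155*(-120)) = sqrt(-2907 + 18600) = sqrt(15693)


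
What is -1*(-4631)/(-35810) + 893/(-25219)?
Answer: -148767519/903092390 ≈ -0.16473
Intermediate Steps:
-1*(-4631)/(-35810) + 893/(-25219) = 4631*(-1/35810) + 893*(-1/25219) = -4631/35810 - 893/25219 = -148767519/903092390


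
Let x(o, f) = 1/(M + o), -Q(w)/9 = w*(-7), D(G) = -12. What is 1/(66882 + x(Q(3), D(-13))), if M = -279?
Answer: 90/6019379 ≈ 1.4952e-5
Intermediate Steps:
Q(w) = 63*w (Q(w) = -9*w*(-7) = -(-63)*w = 63*w)
x(o, f) = 1/(-279 + o)
1/(66882 + x(Q(3), D(-13))) = 1/(66882 + 1/(-279 + 63*3)) = 1/(66882 + 1/(-279 + 189)) = 1/(66882 + 1/(-90)) = 1/(66882 - 1/90) = 1/(6019379/90) = 90/6019379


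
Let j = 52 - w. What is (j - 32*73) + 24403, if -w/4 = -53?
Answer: 21907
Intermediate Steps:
w = 212 (w = -4*(-53) = 212)
j = -160 (j = 52 - 1*212 = 52 - 212 = -160)
(j - 32*73) + 24403 = (-160 - 32*73) + 24403 = (-160 - 2336) + 24403 = -2496 + 24403 = 21907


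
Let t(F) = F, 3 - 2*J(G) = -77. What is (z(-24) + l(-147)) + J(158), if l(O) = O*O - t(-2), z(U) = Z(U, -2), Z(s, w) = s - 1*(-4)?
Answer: 21631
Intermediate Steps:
J(G) = 40 (J(G) = 3/2 - ½*(-77) = 3/2 + 77/2 = 40)
Z(s, w) = 4 + s (Z(s, w) = s + 4 = 4 + s)
z(U) = 4 + U
l(O) = 2 + O² (l(O) = O*O - 1*(-2) = O² + 2 = 2 + O²)
(z(-24) + l(-147)) + J(158) = ((4 - 24) + (2 + (-147)²)) + 40 = (-20 + (2 + 21609)) + 40 = (-20 + 21611) + 40 = 21591 + 40 = 21631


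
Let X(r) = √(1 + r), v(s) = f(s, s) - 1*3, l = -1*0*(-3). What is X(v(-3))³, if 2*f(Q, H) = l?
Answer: -2*I*√2 ≈ -2.8284*I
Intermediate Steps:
l = 0 (l = 0*(-3) = 0)
f(Q, H) = 0 (f(Q, H) = (½)*0 = 0)
v(s) = -3 (v(s) = 0 - 1*3 = 0 - 3 = -3)
X(v(-3))³ = (√(1 - 3))³ = (√(-2))³ = (I*√2)³ = -2*I*√2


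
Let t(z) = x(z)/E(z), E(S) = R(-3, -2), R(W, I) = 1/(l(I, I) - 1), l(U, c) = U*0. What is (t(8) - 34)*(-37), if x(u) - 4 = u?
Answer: 1702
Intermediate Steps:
l(U, c) = 0
x(u) = 4 + u
R(W, I) = -1 (R(W, I) = 1/(0 - 1) = 1/(-1) = -1)
E(S) = -1
t(z) = -4 - z (t(z) = (4 + z)/(-1) = (4 + z)*(-1) = -4 - z)
(t(8) - 34)*(-37) = ((-4 - 1*8) - 34)*(-37) = ((-4 - 8) - 34)*(-37) = (-12 - 34)*(-37) = -46*(-37) = 1702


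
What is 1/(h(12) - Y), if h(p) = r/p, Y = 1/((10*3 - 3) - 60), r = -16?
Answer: -33/43 ≈ -0.76744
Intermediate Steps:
Y = -1/33 (Y = 1/((30 - 3) - 60) = 1/(27 - 60) = 1/(-33) = -1/33 ≈ -0.030303)
h(p) = -16/p
1/(h(12) - Y) = 1/(-16/12 - 1*(-1/33)) = 1/(-16*1/12 + 1/33) = 1/(-4/3 + 1/33) = 1/(-43/33) = -33/43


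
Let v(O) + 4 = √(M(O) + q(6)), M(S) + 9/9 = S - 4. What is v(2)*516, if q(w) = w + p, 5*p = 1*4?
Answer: -2064 + 516*√95/5 ≈ -1058.1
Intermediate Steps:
p = ⅘ (p = (1*4)/5 = (⅕)*4 = ⅘ ≈ 0.80000)
q(w) = ⅘ + w (q(w) = w + ⅘ = ⅘ + w)
M(S) = -5 + S (M(S) = -1 + (S - 4) = -1 + (-4 + S) = -5 + S)
v(O) = -4 + √(9/5 + O) (v(O) = -4 + √((-5 + O) + (⅘ + 6)) = -4 + √((-5 + O) + 34/5) = -4 + √(9/5 + O))
v(2)*516 = (-4 + √(45 + 25*2)/5)*516 = (-4 + √(45 + 50)/5)*516 = (-4 + √95/5)*516 = -2064 + 516*√95/5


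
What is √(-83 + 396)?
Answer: √313 ≈ 17.692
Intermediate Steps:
√(-83 + 396) = √313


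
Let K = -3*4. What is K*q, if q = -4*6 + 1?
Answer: 276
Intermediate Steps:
K = -12
q = -23 (q = -24 + 1 = -23)
K*q = -12*(-23) = 276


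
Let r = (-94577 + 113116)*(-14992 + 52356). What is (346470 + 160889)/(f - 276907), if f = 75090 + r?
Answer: 507359/692489379 ≈ 0.00073266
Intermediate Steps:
r = 692691196 (r = 18539*37364 = 692691196)
f = 692766286 (f = 75090 + 692691196 = 692766286)
(346470 + 160889)/(f - 276907) = (346470 + 160889)/(692766286 - 276907) = 507359/692489379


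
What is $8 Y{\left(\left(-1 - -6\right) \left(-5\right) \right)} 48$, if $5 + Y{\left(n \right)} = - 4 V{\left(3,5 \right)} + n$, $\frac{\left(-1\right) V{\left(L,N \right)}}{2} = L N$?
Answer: $34560$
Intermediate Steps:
$V{\left(L,N \right)} = - 2 L N$
$Y{\left(n \right)} = 115 + n$ ($Y{\left(n \right)} = -5 + \left(- 4 \left(\left(-2\right) 3 \cdot 5\right) + n\right) = -5 + \left(\left(-4\right) \left(-30\right) + n\right) = -5 + \left(120 + n\right) = 115 + n$)
$8 Y{\left(\left(-1 - -6\right) \left(-5\right) \right)} 48 = 8 \left(115 + \left(-1 - -6\right) \left(-5\right)\right) 48 = 8 \left(115 + \left(-1 + 6\right) \left(-5\right)\right) 48 = 8 \left(115 + 5 \left(-5\right)\right) 48 = 8 \left(115 - 25\right) 48 = 8 \cdot 90 \cdot 48 = 720 \cdot 48 = 34560$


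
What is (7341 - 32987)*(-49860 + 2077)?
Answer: 1225442818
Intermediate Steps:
(7341 - 32987)*(-49860 + 2077) = -25646*(-47783) = 1225442818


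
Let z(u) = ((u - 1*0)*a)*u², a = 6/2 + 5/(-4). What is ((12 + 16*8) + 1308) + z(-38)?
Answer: -94578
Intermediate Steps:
a = 7/4 (a = 6*(½) + 5*(-¼) = 3 - 5/4 = 7/4 ≈ 1.7500)
z(u) = 7*u³/4 (z(u) = ((u - 1*0)*(7/4))*u² = ((u + 0)*(7/4))*u² = (u*(7/4))*u² = (7*u/4)*u² = 7*u³/4)
((12 + 16*8) + 1308) + z(-38) = ((12 + 16*8) + 1308) + (7/4)*(-38)³ = ((12 + 128) + 1308) + (7/4)*(-54872) = (140 + 1308) - 96026 = 1448 - 96026 = -94578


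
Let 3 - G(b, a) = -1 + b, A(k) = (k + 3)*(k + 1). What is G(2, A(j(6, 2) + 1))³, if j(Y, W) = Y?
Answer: 8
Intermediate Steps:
A(k) = (1 + k)*(3 + k) (A(k) = (3 + k)*(1 + k) = (1 + k)*(3 + k))
G(b, a) = 4 - b (G(b, a) = 3 - (-1 + b) = 3 + (1 - b) = 4 - b)
G(2, A(j(6, 2) + 1))³ = (4 - 1*2)³ = (4 - 2)³ = 2³ = 8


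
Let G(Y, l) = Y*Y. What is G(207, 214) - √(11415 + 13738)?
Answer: 42849 - √25153 ≈ 42690.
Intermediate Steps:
G(Y, l) = Y²
G(207, 214) - √(11415 + 13738) = 207² - √(11415 + 13738) = 42849 - √25153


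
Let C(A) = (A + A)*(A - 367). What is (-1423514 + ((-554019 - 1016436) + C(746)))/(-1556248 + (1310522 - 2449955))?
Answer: 2428501/2695681 ≈ 0.90089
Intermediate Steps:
C(A) = 2*A*(-367 + A) (C(A) = (2*A)*(-367 + A) = 2*A*(-367 + A))
(-1423514 + ((-554019 - 1016436) + C(746)))/(-1556248 + (1310522 - 2449955)) = (-1423514 + ((-554019 - 1016436) + 2*746*(-367 + 746)))/(-1556248 + (1310522 - 2449955)) = (-1423514 + (-1570455 + 2*746*379))/(-1556248 - 1139433) = (-1423514 + (-1570455 + 565468))/(-2695681) = (-1423514 - 1004987)*(-1/2695681) = -2428501*(-1/2695681) = 2428501/2695681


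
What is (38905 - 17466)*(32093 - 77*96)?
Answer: 529564739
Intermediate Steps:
(38905 - 17466)*(32093 - 77*96) = 21439*(32093 - 7392) = 21439*24701 = 529564739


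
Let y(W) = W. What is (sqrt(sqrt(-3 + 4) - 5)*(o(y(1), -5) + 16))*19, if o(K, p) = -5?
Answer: 418*I ≈ 418.0*I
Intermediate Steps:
(sqrt(sqrt(-3 + 4) - 5)*(o(y(1), -5) + 16))*19 = (sqrt(sqrt(-3 + 4) - 5)*(-5 + 16))*19 = (sqrt(sqrt(1) - 5)*11)*19 = (sqrt(1 - 5)*11)*19 = (sqrt(-4)*11)*19 = ((2*I)*11)*19 = (22*I)*19 = 418*I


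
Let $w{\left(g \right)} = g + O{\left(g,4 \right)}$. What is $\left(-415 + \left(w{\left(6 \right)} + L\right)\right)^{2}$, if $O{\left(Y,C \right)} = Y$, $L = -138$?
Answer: $292681$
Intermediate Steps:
$w{\left(g \right)} = 2 g$ ($w{\left(g \right)} = g + g = 2 g$)
$\left(-415 + \left(w{\left(6 \right)} + L\right)\right)^{2} = \left(-415 + \left(2 \cdot 6 - 138\right)\right)^{2} = \left(-415 + \left(12 - 138\right)\right)^{2} = \left(-415 - 126\right)^{2} = \left(-541\right)^{2} = 292681$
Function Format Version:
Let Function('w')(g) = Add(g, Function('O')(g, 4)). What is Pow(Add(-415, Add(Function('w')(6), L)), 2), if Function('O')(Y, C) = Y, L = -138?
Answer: 292681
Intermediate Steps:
Function('w')(g) = Mul(2, g) (Function('w')(g) = Add(g, g) = Mul(2, g))
Pow(Add(-415, Add(Function('w')(6), L)), 2) = Pow(Add(-415, Add(Mul(2, 6), -138)), 2) = Pow(Add(-415, Add(12, -138)), 2) = Pow(Add(-415, -126), 2) = Pow(-541, 2) = 292681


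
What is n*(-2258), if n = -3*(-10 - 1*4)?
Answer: -94836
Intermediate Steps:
n = 42 (n = -3*(-10 - 4) = -3*(-14) = 42)
n*(-2258) = 42*(-2258) = -94836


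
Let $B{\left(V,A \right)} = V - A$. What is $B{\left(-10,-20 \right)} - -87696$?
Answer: $87706$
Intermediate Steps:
$B{\left(-10,-20 \right)} - -87696 = \left(-10 - -20\right) - -87696 = \left(-10 + 20\right) + 87696 = 10 + 87696 = 87706$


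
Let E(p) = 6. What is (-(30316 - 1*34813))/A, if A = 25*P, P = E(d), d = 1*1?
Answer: 1499/50 ≈ 29.980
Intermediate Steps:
d = 1
P = 6
A = 150 (A = 25*6 = 150)
(-(30316 - 1*34813))/A = -(30316 - 1*34813)/150 = -(30316 - 34813)*(1/150) = -1*(-4497)*(1/150) = 4497*(1/150) = 1499/50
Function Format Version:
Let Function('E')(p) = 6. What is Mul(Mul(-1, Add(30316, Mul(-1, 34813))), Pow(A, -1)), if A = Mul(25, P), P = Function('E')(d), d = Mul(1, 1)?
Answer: Rational(1499, 50) ≈ 29.980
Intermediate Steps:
d = 1
P = 6
A = 150 (A = Mul(25, 6) = 150)
Mul(Mul(-1, Add(30316, Mul(-1, 34813))), Pow(A, -1)) = Mul(Mul(-1, Add(30316, Mul(-1, 34813))), Pow(150, -1)) = Mul(Mul(-1, Add(30316, -34813)), Rational(1, 150)) = Mul(Mul(-1, -4497), Rational(1, 150)) = Mul(4497, Rational(1, 150)) = Rational(1499, 50)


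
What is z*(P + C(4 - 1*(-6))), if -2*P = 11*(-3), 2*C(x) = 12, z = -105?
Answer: -4725/2 ≈ -2362.5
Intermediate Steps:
C(x) = 6 (C(x) = (½)*12 = 6)
P = 33/2 (P = -11*(-3)/2 = -½*(-33) = 33/2 ≈ 16.500)
z*(P + C(4 - 1*(-6))) = -105*(33/2 + 6) = -105*45/2 = -4725/2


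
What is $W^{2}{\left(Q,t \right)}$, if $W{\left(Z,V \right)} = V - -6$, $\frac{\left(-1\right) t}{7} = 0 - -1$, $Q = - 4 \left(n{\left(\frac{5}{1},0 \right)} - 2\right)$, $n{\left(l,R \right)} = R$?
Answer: $1$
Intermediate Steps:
$Q = 8$ ($Q = - 4 \left(0 - 2\right) = \left(-4\right) \left(-2\right) = 8$)
$t = -7$ ($t = - 7 \left(0 - -1\right) = - 7 \left(0 + 1\right) = \left(-7\right) 1 = -7$)
$W{\left(Z,V \right)} = 6 + V$ ($W{\left(Z,V \right)} = V + 6 = 6 + V$)
$W^{2}{\left(Q,t \right)} = \left(6 - 7\right)^{2} = \left(-1\right)^{2} = 1$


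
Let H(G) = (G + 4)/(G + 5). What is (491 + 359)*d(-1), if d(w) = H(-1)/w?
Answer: -1275/2 ≈ -637.50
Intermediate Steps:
H(G) = (4 + G)/(5 + G)
d(w) = 3/(4*w) (d(w) = ((4 - 1)/(5 - 1))/w = (3/4)/w = ((1/4)*3)/w = 3/(4*w))
(491 + 359)*d(-1) = (491 + 359)*((3/4)/(-1)) = 850*((3/4)*(-1)) = 850*(-3/4) = -1275/2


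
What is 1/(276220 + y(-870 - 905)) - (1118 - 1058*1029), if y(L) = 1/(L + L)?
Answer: 1066444593599986/980580999 ≈ 1.0876e+6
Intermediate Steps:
y(L) = 1/(2*L)
1/(276220 + y(-870 - 905)) - (1118 - 1058*1029) = 1/(276220 + 1/(2*(-870 - 905))) - (1118 - 1058*1029) = 1/(276220 + (½)/(-1775)) - (1118 - 1088682) = 1/(276220 + (½)*(-1/1775)) - 1*(-1087564) = 1/(276220 - 1/3550) + 1087564 = 1/(980580999/3550) + 1087564 = 3550/980580999 + 1087564 = 1066444593599986/980580999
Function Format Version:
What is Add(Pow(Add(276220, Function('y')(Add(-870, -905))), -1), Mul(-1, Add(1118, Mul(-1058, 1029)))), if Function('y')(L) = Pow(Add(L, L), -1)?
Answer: Rational(1066444593599986, 980580999) ≈ 1.0876e+6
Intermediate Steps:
Function('y')(L) = Mul(Rational(1, 2), Pow(L, -1)) (Function('y')(L) = Pow(Mul(2, L), -1) = Mul(Rational(1, 2), Pow(L, -1)))
Add(Pow(Add(276220, Function('y')(Add(-870, -905))), -1), Mul(-1, Add(1118, Mul(-1058, 1029)))) = Add(Pow(Add(276220, Mul(Rational(1, 2), Pow(Add(-870, -905), -1))), -1), Mul(-1, Add(1118, Mul(-1058, 1029)))) = Add(Pow(Add(276220, Mul(Rational(1, 2), Pow(-1775, -1))), -1), Mul(-1, Add(1118, -1088682))) = Add(Pow(Add(276220, Mul(Rational(1, 2), Rational(-1, 1775))), -1), Mul(-1, -1087564)) = Add(Pow(Add(276220, Rational(-1, 3550)), -1), 1087564) = Add(Pow(Rational(980580999, 3550), -1), 1087564) = Add(Rational(3550, 980580999), 1087564) = Rational(1066444593599986, 980580999)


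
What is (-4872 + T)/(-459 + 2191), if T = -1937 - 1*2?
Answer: -6811/1732 ≈ -3.9324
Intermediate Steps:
T = -1939 (T = -1937 - 2 = -1939)
(-4872 + T)/(-459 + 2191) = (-4872 - 1939)/(-459 + 2191) = -6811/1732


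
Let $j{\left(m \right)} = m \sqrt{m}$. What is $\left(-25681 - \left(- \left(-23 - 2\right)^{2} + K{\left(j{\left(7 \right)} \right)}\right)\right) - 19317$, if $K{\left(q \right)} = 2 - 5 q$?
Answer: $-44375 + 35 \sqrt{7} \approx -44282.0$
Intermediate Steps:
$j{\left(m \right)} = m^{\frac{3}{2}}$
$\left(-25681 - \left(- \left(-23 - 2\right)^{2} + K{\left(j{\left(7 \right)} \right)}\right)\right) - 19317 = \left(-25681 - \left(2 - \left(-23 - 2\right)^{2} - 35 \sqrt{7}\right)\right) - 19317 = \left(-25681 - \left(2 - 625 - 35 \sqrt{7}\right)\right) - 19317 = \left(-25681 + \left(625 - \left(2 - 35 \sqrt{7}\right)\right)\right) - 19317 = \left(-25681 + \left(623 + 35 \sqrt{7}\right)\right) - 19317 = \left(-25058 + 35 \sqrt{7}\right) - 19317 = -44375 + 35 \sqrt{7}$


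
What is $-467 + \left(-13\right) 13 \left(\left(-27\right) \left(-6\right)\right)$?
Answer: $-27845$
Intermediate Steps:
$-467 + \left(-13\right) 13 \left(\left(-27\right) \left(-6\right)\right) = -467 - 27378 = -27845$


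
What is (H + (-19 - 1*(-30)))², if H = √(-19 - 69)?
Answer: 33 + 44*I*√22 ≈ 33.0 + 206.38*I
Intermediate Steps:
H = 2*I*√22 (H = √(-88) = 2*I*√22 ≈ 9.3808*I)
(H + (-19 - 1*(-30)))² = (2*I*√22 + (-19 - 1*(-30)))² = (2*I*√22 + (-19 + 30))² = (2*I*√22 + 11)² = (11 + 2*I*√22)²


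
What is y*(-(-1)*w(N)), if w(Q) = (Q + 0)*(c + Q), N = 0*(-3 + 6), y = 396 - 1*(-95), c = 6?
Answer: 0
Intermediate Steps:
y = 491 (y = 396 + 95 = 491)
N = 0 (N = 0*3 = 0)
w(Q) = Q*(6 + Q) (w(Q) = (Q + 0)*(6 + Q) = Q*(6 + Q))
y*(-(-1)*w(N)) = 491*(-(-1)*0*(6 + 0)) = 491*(-(-1)*0*6) = 491*(-(-1)*0) = 491*(-1*0) = 491*0 = 0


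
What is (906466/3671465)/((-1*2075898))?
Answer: -41203/346435765935 ≈ -1.1893e-7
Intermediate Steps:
(906466/3671465)/((-1*2075898)) = (906466*(1/3671465))/(-2075898) = (906466/3671465)*(-1/2075898) = -41203/346435765935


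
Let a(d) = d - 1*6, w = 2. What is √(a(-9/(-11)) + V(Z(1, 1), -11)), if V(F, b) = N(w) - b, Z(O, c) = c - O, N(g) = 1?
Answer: 5*√33/11 ≈ 2.6112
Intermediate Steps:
a(d) = -6 + d (a(d) = d - 6 = -6 + d)
V(F, b) = 1 - b
√(a(-9/(-11)) + V(Z(1, 1), -11)) = √((-6 - 9/(-11)) + (1 - 1*(-11))) = √((-6 - 9*(-1/11)) + (1 + 11)) = √((-6 + 9/11) + 12) = √(-57/11 + 12) = √(75/11) = 5*√33/11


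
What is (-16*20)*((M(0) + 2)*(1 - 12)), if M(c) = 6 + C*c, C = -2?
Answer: 28160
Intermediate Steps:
M(c) = 6 - 2*c
(-16*20)*((M(0) + 2)*(1 - 12)) = (-16*20)*(((6 - 2*0) + 2)*(1 - 12)) = -320*((6 + 0) + 2)*(-11) = -320*(6 + 2)*(-11) = -2560*(-11) = -320*(-88) = 28160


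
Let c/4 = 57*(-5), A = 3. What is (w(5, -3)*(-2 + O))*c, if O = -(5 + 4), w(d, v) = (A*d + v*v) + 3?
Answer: 338580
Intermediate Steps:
w(d, v) = 3 + v**2 + 3*d (w(d, v) = (3*d + v*v) + 3 = (3*d + v**2) + 3 = (v**2 + 3*d) + 3 = 3 + v**2 + 3*d)
O = -9 (O = -1*9 = -9)
c = -1140 (c = 4*(57*(-5)) = 4*(-285) = -1140)
(w(5, -3)*(-2 + O))*c = ((3 + (-3)**2 + 3*5)*(-2 - 9))*(-1140) = ((3 + 9 + 15)*(-11))*(-1140) = (27*(-11))*(-1140) = -297*(-1140) = 338580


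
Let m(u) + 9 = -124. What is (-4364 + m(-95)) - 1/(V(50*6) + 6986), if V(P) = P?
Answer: -32765143/7286 ≈ -4497.0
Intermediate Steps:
m(u) = -133 (m(u) = -9 - 124 = -133)
(-4364 + m(-95)) - 1/(V(50*6) + 6986) = (-4364 - 133) - 1/(50*6 + 6986) = -4497 - 1/(300 + 6986) = -4497 - 1/7286 = -32765143/7286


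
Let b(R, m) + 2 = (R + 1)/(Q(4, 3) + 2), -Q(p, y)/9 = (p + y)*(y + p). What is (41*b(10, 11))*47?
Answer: -1713103/439 ≈ -3902.3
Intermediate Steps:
Q(p, y) = -9*(p + y)**2 (Q(p, y) = -9*(p + y)*(y + p) = -9*(p + y)*(p + y) = -9*(p + y)**2)
b(R, m) = -879/439 - R/439 (b(R, m) = -2 + (R + 1)/(-9*(4 + 3)**2 + 2) = -2 + (1 + R)/(-9*7**2 + 2) = -2 + (1 + R)/(-9*49 + 2) = -2 + (1 + R)/(-441 + 2) = -2 + (1 + R)/(-439) = -2 + (1 + R)*(-1/439) = -2 + (-1/439 - R/439) = -879/439 - R/439)
(41*b(10, 11))*47 = (41*(-879/439 - 1/439*10))*47 = (41*(-879/439 - 10/439))*47 = (41*(-889/439))*47 = -36449/439*47 = -1713103/439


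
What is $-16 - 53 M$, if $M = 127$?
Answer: $-6747$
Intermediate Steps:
$-16 - 53 M = -16 - 6731 = -6747$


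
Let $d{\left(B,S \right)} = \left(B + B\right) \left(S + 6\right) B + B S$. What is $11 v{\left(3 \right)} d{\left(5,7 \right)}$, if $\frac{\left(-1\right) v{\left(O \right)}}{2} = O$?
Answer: $-45210$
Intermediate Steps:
$v{\left(O \right)} = - 2 O$
$d{\left(B,S \right)} = B S + 2 B^{2} \left(6 + S\right)$ ($d{\left(B,S \right)} = 2 B \left(6 + S\right) B + B S = 2 B^{2} \left(6 + S\right) + B S = B S + 2 B^{2} \left(6 + S\right)$)
$11 v{\left(3 \right)} d{\left(5,7 \right)} = 11 \left(\left(-2\right) 3\right) 5 \left(7 + 12 \cdot 5 + 2 \cdot 5 \cdot 7\right) = 11 \left(-6\right) 5 \left(7 + 60 + 70\right) = - 66 \cdot 5 \cdot 137 = \left(-66\right) 685 = -45210$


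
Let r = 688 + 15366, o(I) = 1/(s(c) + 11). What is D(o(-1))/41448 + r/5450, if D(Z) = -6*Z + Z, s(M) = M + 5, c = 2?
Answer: 5988642103/2033024400 ≈ 2.9457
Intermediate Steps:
s(M) = 5 + M
o(I) = 1/18 (o(I) = 1/((5 + 2) + 11) = 1/(7 + 11) = 1/18)
D(Z) = -5*Z
r = 16054
D(o(-1))/41448 + r/5450 = -5*1/18/41448 + 16054/5450 = -5/18*1/41448 + 16054*(1/5450) = -5/746064 + 8027/2725 = 5988642103/2033024400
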